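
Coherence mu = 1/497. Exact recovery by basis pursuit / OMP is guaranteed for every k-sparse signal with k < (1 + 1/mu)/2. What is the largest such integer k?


1/mu = 497.
1 + 1/mu = 498.
(1 + 1/mu)/2 = 249 is an integer and the inequality is strict, so k_max = 249 - 1 = 248.

248


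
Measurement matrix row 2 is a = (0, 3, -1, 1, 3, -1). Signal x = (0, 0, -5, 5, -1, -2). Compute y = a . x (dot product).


Non-zero terms: ['-1*-5', '1*5', '3*-1', '-1*-2']
Products: [5, 5, -3, 2]
y = sum = 9.

9


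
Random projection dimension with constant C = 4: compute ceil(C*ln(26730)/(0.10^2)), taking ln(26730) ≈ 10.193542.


ln(26730) ≈ 10.193542.
eps^2 = 0.10^2 = 0.01.
C*ln(N)/eps^2 ≈ 4*10.193542/0.01 ≈ 4077.4168.
m = ceil(4077.4168) = 4078.

4078


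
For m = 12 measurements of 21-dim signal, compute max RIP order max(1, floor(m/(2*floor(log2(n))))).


floor(log2(21)) = 4.
2*4 = 8.
m/(2*floor(log2(n))) = 12/8 ≈ 1.5.
floor = 1.
k = max(1, 1) = 1.

1


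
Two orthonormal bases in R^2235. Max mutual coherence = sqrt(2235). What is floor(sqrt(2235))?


47^2 = 2209 <= 2235 < 2304 = 48^2, so 47 <= sqrt(2235) < 48.
floor(sqrt(2235)) = 47.

47


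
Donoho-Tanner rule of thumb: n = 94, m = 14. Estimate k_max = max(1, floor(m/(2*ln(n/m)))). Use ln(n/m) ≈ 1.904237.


n/m = 94/14 = 47/7.
ln(n/m) ≈ 1.904237.
2*ln(n/m) ≈ 3.808474.
m/(2*ln(n/m)) ≈ 14/3.808474 ≈ 3.676.
floor = 3.
k_max = max(1, 3) = 3.

3


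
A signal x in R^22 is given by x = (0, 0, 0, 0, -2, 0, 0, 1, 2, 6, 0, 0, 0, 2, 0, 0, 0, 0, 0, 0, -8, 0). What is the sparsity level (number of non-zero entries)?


Non-zero positions: [4, 7, 8, 9, 13, 20].
Sparsity = 6.

6


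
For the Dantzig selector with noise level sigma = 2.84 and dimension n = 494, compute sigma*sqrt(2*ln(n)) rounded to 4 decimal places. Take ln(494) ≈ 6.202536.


ln(494) ≈ 6.202536.
2*ln(n) ≈ 12.405072.
sqrt(2*ln(n)) ≈ sqrt(12.405072) ≈ 3.522083.
threshold ≈ 2.84*3.522083 = 10.00271572 ≈ 10.0027.

10.0027


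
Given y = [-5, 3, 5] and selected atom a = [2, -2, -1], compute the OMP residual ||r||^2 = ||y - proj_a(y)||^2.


a^T a = 9.
a^T y = -21.
coeff = -21/9 = -7/3.
||r||^2 = 10.

10


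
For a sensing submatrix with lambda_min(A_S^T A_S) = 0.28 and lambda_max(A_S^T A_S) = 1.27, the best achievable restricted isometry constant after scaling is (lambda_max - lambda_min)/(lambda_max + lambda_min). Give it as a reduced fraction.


lambda_max - lambda_min = 1.27 - 0.28 = 0.99.
lambda_max + lambda_min = 1.27 + 0.28 = 1.55.
delta = 0.99/1.55 = 99/155.

99/155


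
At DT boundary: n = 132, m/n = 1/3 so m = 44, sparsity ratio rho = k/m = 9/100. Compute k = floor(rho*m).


m = 1/3*132 = 44.
rho = 9/100.
rho*m = 9/100*44 = 3.96.
k = floor(3.96) = 3.

3


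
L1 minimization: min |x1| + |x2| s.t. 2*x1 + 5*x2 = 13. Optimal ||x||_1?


Axis intercepts:
  x1 = 13/2, x2 = 0: L1 = 13/2
  x1 = 0, x2 = 13/5: L1 = 13/5
x* = (0, 13/5)
||x*||_1 = 13/5.

13/5


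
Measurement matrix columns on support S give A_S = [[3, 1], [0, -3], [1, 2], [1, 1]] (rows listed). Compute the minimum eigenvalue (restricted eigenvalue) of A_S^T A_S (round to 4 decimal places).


A_S^T A_S = [[11, 6], [6, 15]].
trace = 26.
det = 129.
disc = trace^2 - 4*det = 676 - 4*129 = 160.
sqrt(160) ≈ 12.649111.
lam_min = (26 - sqrt(160))/2 ≈ (26 - 12.649111)/2 = 6.6754445 ≈ 6.6754.

6.6754


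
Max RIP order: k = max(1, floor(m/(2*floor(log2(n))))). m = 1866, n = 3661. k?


floor(log2(3661)) = 11.
2*11 = 22.
m/(2*floor(log2(n))) = 1866/22 ≈ 84.8182.
floor = 84.
k = max(1, 84) = 84.

84


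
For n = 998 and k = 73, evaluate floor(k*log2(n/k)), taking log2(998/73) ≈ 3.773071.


log2(n/k) = log2(998/73) ≈ 3.773071.
k*log2(n/k) ≈ 73*3.773071 = 275.434183.
floor(275.434183) = 275.

275


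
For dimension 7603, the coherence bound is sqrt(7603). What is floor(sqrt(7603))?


87^2 = 7569 <= 7603 < 7744 = 88^2, so 87 <= sqrt(7603) < 88.
floor(sqrt(7603)) = 87.

87


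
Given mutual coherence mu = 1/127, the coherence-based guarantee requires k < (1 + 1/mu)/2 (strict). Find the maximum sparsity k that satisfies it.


1/mu = 127.
1 + 1/mu = 128.
(1 + 1/mu)/2 = 64 is an integer and the inequality is strict, so k_max = 64 - 1 = 63.

63


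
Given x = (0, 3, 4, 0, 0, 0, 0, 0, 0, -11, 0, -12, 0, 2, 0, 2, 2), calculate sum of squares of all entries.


Non-zero entries: [(1, 3), (2, 4), (9, -11), (11, -12), (13, 2), (15, 2), (16, 2)]
Squares: [9, 16, 121, 144, 4, 4, 4]
||x||_2^2 = sum = 302.

302


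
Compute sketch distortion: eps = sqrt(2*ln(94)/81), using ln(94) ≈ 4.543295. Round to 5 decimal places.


ln(94) ≈ 4.543295.
2*ln(N)/m ≈ 2*4.543295/81 ≈ 0.11218012.
eps = sqrt(0.11218012) ≈ 0.334933 ≈ 0.33493.

0.33493


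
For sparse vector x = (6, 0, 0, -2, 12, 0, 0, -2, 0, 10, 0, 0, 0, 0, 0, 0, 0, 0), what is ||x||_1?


Non-zero entries: [(0, 6), (3, -2), (4, 12), (7, -2), (9, 10)]
Absolute values: [6, 2, 12, 2, 10]
||x||_1 = sum = 32.

32


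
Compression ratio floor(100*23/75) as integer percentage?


100*m/n = 100*23/75 ≈ 30.6667.
floor = 30.

30


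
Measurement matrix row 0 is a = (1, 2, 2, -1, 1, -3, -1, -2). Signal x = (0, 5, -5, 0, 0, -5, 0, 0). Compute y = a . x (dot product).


Non-zero terms: ['2*5', '2*-5', '-3*-5']
Products: [10, -10, 15]
y = sum = 15.

15


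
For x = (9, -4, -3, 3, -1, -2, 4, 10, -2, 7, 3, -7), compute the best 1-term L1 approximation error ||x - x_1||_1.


Sorted |x_i| descending: [10, 9, 7, 7, 4, 4, 3, 3, 3, 2, 2, 1]
Keep top 1: [10]
Tail entries: [9, 7, 7, 4, 4, 3, 3, 3, 2, 2, 1]
L1 error = sum of tail = 45.

45


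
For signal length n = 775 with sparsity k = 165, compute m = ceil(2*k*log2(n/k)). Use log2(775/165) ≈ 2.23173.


log2(n/k) = log2(775/165) ≈ 2.23173.
2*k*log2(n/k) ≈ 2*165*2.23173 = 736.4709.
m = ceil(736.4709) = 737.

737


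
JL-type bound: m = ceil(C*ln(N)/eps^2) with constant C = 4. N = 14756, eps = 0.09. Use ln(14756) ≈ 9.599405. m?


ln(14756) ≈ 9.599405.
eps^2 = 0.09^2 = 0.0081.
C*ln(N)/eps^2 ≈ 4*9.599405/0.0081 ≈ 4740.4469.
m = ceil(4740.4469) = 4741.

4741


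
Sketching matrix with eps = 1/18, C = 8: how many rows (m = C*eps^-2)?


1/eps = 18.
(1/eps)^2 = 324.
m = 8*324 = 2592.

2592


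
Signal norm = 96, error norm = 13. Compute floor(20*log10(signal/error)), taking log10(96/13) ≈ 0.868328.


||x||/||e|| = 96/13.
log10(96/13) ≈ 0.868328.
20*log10(||x||/||e||) ≈ 20*0.868328 = 17.36656.
floor(17.36656) = 17.

17


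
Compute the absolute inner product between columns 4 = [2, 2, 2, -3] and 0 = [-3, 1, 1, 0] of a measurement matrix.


Inner product: 2*-3 + 2*1 + 2*1 + -3*0
Products: [-6, 2, 2, 0]
Sum = -2.
|dot| = 2.

2


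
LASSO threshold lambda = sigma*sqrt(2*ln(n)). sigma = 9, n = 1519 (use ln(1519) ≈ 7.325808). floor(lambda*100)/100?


ln(1519) ≈ 7.325808.
2*ln(n) ≈ 14.651616.
sqrt(2*ln(n)) ≈ sqrt(14.651616) ≈ 3.827743.
lambda ≈ 9*3.827743 = 34.449687.
floor(lambda*100)/100 = 34.44.

34.44


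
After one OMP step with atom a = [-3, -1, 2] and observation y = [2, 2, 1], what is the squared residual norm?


a^T a = 14.
a^T y = -6.
coeff = -6/14 = -3/7.
||r||^2 = 45/7.

45/7


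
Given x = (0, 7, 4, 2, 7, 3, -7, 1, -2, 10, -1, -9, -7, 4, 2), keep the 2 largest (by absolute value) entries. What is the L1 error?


Sorted |x_i| descending: [10, 9, 7, 7, 7, 7, 4, 4, 3, 2, 2, 2, 1, 1, 0]
Keep top 2: [10, 9]
Tail entries: [7, 7, 7, 7, 4, 4, 3, 2, 2, 2, 1, 1, 0]
L1 error = sum of tail = 47.

47


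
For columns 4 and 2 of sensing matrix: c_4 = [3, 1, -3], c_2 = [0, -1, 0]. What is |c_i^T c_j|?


Inner product: 3*0 + 1*-1 + -3*0
Products: [0, -1, 0]
Sum = -1.
|dot| = 1.

1


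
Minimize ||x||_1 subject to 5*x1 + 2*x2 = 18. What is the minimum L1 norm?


Axis intercepts:
  x1 = 18/5, x2 = 0: L1 = 18/5
  x1 = 0, x2 = 9: L1 = 9
x* = (18/5, 0)
||x*||_1 = 18/5.

18/5


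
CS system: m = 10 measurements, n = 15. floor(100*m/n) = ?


100*m/n = 100*10/15 ≈ 66.6667.
floor = 66.

66


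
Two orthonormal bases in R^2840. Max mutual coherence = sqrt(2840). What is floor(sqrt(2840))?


53^2 = 2809 <= 2840 < 2916 = 54^2, so 53 <= sqrt(2840) < 54.
floor(sqrt(2840)) = 53.

53


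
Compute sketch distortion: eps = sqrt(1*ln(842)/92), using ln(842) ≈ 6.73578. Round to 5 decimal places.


ln(842) ≈ 6.73578.
1*ln(N)/m ≈ 1*6.73578/92 ≈ 0.073215.
eps = sqrt(0.073215) ≈ 0.2705827 ≈ 0.27058.

0.27058


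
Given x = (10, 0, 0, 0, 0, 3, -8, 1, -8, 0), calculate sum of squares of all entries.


Non-zero entries: [(0, 10), (5, 3), (6, -8), (7, 1), (8, -8)]
Squares: [100, 9, 64, 1, 64]
||x||_2^2 = sum = 238.

238


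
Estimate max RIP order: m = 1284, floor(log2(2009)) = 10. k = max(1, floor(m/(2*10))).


floor(log2(2009)) = 10.
2*10 = 20.
m/(2*floor(log2(n))) = 1284/20 ≈ 64.2.
floor = 64.
k = max(1, 64) = 64.

64


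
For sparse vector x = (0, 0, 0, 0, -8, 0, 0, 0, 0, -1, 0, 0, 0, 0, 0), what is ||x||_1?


Non-zero entries: [(4, -8), (9, -1)]
Absolute values: [8, 1]
||x||_1 = sum = 9.

9


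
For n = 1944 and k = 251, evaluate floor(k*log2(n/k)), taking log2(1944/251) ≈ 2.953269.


log2(n/k) = log2(1944/251) ≈ 2.953269.
k*log2(n/k) ≈ 251*2.953269 = 741.270519.
floor(741.270519) = 741.

741


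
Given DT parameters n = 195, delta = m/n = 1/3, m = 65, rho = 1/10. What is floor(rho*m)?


m = 1/3*195 = 65.
rho = 1/10.
rho*m = 1/10*65 = 6.5.
k = floor(6.5) = 6.

6


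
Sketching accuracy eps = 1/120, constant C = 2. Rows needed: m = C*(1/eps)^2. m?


1/eps = 120.
(1/eps)^2 = 14400.
m = 2*14400 = 28800.

28800


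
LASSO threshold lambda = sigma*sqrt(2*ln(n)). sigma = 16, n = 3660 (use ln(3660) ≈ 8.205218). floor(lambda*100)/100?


ln(3660) ≈ 8.205218.
2*ln(n) ≈ 16.410436.
sqrt(2*ln(n)) ≈ sqrt(16.410436) ≈ 4.05098.
lambda ≈ 16*4.05098 = 64.81568.
floor(lambda*100)/100 = 64.81.

64.81


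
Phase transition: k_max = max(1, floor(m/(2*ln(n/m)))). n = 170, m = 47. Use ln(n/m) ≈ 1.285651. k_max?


n/m = 170/47.
ln(n/m) ≈ 1.285651.
2*ln(n/m) ≈ 2.571302.
m/(2*ln(n/m)) ≈ 47/2.571302 ≈ 18.2787.
floor = 18.
k_max = max(1, 18) = 18.

18


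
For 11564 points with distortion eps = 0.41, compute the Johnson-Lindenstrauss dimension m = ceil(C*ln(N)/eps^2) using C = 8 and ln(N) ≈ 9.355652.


ln(11564) ≈ 9.355652.
eps^2 = 0.41^2 = 0.1681.
C*ln(N)/eps^2 ≈ 8*9.355652/0.1681 ≈ 445.2422.
m = ceil(445.2422) = 446.

446


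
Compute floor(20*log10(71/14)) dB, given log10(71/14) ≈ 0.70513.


||x||/||e|| = 71/14.
log10(71/14) ≈ 0.70513.
20*log10(||x||/||e||) ≈ 20*0.70513 = 14.1026.
floor(14.1026) = 14.

14


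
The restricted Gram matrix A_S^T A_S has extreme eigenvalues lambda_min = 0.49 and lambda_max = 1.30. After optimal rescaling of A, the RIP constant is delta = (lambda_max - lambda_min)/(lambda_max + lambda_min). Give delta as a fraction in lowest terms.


lambda_max - lambda_min = 1.30 - 0.49 = 0.81.
lambda_max + lambda_min = 1.30 + 0.49 = 1.79.
delta = 0.81/1.79 = 81/179.

81/179


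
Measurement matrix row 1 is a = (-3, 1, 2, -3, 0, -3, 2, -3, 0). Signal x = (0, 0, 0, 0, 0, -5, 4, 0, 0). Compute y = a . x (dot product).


Non-zero terms: ['-3*-5', '2*4']
Products: [15, 8]
y = sum = 23.

23


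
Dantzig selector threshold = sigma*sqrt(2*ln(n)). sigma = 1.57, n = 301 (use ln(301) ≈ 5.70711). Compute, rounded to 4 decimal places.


ln(301) ≈ 5.70711.
2*ln(n) ≈ 11.41422.
sqrt(2*ln(n)) ≈ sqrt(11.41422) ≈ 3.378494.
threshold ≈ 1.57*3.378494 = 5.30423558 ≈ 5.3042.

5.3042


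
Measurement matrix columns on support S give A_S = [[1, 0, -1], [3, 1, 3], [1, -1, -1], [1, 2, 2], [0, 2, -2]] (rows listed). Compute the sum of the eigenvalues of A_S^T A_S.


Sum of eigenvalues of A_S^T A_S = trace(A_S^T A_S) = sum of squared column norms of A_S.
A_S^T A_S diagonal: [12, 10, 19].
trace = 12 + 10 + 19 = 41.

41


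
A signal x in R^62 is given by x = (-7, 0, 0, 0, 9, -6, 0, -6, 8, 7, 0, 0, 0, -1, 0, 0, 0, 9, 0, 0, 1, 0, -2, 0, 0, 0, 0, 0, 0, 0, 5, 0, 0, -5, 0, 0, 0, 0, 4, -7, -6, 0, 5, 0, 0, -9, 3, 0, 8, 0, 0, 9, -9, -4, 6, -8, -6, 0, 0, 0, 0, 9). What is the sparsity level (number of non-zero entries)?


Non-zero positions: [0, 4, 5, 7, 8, 9, 13, 17, 20, 22, 30, 33, 38, 39, 40, 42, 45, 46, 48, 51, 52, 53, 54, 55, 56, 61].
Sparsity = 26.

26


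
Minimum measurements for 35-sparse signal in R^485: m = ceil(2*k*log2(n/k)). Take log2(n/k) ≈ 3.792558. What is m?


log2(n/k) = log2(485/35) ≈ 3.792558.
2*k*log2(n/k) ≈ 2*35*3.792558 = 265.47906.
m = ceil(265.47906) = 266.

266


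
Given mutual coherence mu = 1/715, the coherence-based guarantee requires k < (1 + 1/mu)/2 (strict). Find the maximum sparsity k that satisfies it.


1/mu = 715.
1 + 1/mu = 716.
(1 + 1/mu)/2 = 358 is an integer and the inequality is strict, so k_max = 358 - 1 = 357.

357


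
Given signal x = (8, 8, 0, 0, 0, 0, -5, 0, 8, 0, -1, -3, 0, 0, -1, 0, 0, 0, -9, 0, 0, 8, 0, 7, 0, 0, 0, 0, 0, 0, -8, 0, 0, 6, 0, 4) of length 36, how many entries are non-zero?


Non-zero positions: [0, 1, 6, 8, 10, 11, 14, 18, 21, 23, 30, 33, 35].
Sparsity = 13.

13


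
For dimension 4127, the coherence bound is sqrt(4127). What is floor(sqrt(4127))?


64^2 = 4096 <= 4127 < 4225 = 65^2, so 64 <= sqrt(4127) < 65.
floor(sqrt(4127)) = 64.

64


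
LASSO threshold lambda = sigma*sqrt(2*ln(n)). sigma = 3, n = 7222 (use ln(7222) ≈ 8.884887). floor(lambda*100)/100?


ln(7222) ≈ 8.884887.
2*ln(n) ≈ 17.769774.
sqrt(2*ln(n)) ≈ sqrt(17.769774) ≈ 4.215421.
lambda ≈ 3*4.215421 = 12.646263.
floor(lambda*100)/100 = 12.64.

12.64


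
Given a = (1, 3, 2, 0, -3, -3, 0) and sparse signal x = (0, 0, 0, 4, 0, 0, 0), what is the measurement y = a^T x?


Non-zero terms: ['0*4']
Products: [0]
y = sum = 0.

0


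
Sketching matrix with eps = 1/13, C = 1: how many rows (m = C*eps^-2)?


1/eps = 13.
(1/eps)^2 = 169.
m = 1*169 = 169.

169


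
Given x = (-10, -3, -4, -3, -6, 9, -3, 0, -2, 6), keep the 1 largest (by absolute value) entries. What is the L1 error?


Sorted |x_i| descending: [10, 9, 6, 6, 4, 3, 3, 3, 2, 0]
Keep top 1: [10]
Tail entries: [9, 6, 6, 4, 3, 3, 3, 2, 0]
L1 error = sum of tail = 36.

36


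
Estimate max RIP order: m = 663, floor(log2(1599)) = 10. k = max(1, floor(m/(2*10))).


floor(log2(1599)) = 10.
2*10 = 20.
m/(2*floor(log2(n))) = 663/20 ≈ 33.15.
floor = 33.
k = max(1, 33) = 33.

33


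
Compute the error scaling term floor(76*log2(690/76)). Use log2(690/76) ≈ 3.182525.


log2(n/k) = log2(690/76) ≈ 3.182525.
k*log2(n/k) ≈ 76*3.182525 = 241.8719.
floor(241.8719) = 241.

241


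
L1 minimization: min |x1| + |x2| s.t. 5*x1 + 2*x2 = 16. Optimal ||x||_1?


Axis intercepts:
  x1 = 16/5, x2 = 0: L1 = 16/5
  x1 = 0, x2 = 8: L1 = 8
x* = (16/5, 0)
||x*||_1 = 16/5.

16/5


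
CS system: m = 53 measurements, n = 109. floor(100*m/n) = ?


100*m/n = 100*53/109 ≈ 48.6239.
floor = 48.

48


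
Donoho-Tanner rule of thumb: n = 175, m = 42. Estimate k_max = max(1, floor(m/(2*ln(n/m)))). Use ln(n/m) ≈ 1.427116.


n/m = 175/42 = 25/6.
ln(n/m) ≈ 1.427116.
2*ln(n/m) ≈ 2.854232.
m/(2*ln(n/m)) ≈ 42/2.854232 ≈ 14.715.
floor = 14.
k_max = max(1, 14) = 14.

14


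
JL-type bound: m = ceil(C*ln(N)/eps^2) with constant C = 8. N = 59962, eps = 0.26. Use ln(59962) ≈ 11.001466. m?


ln(59962) ≈ 11.001466.
eps^2 = 0.26^2 = 0.0676.
C*ln(N)/eps^2 ≈ 8*11.001466/0.0676 ≈ 1301.9486.
m = ceil(1301.9486) = 1302.

1302


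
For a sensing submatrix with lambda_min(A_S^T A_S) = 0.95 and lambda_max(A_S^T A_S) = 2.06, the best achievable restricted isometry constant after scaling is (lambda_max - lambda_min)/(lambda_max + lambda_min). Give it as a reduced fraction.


lambda_max - lambda_min = 2.06 - 0.95 = 1.11.
lambda_max + lambda_min = 2.06 + 0.95 = 3.01.
delta = 1.11/3.01 = 111/301.

111/301


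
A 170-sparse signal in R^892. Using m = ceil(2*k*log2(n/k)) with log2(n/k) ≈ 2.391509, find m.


log2(n/k) = log2(892/170) ≈ 2.391509.
2*k*log2(n/k) ≈ 2*170*2.391509 = 813.11306.
m = ceil(813.11306) = 814.

814


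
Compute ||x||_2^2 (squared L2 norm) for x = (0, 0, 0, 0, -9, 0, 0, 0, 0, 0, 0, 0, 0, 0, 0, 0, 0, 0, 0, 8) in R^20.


Non-zero entries: [(4, -9), (19, 8)]
Squares: [81, 64]
||x||_2^2 = sum = 145.

145


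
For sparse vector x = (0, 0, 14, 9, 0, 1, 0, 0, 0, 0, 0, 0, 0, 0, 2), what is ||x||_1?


Non-zero entries: [(2, 14), (3, 9), (5, 1), (14, 2)]
Absolute values: [14, 9, 1, 2]
||x||_1 = sum = 26.

26


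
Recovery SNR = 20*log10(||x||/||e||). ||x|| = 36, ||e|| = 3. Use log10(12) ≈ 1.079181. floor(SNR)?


||x||/||e|| = 36/3 = 12.
log10(12) ≈ 1.079181.
20*log10(||x||/||e||) ≈ 20*1.079181 = 21.58362.
floor(21.58362) = 21.

21


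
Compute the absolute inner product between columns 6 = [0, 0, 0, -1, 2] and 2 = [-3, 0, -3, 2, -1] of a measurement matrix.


Inner product: 0*-3 + 0*0 + 0*-3 + -1*2 + 2*-1
Products: [0, 0, 0, -2, -2]
Sum = -4.
|dot| = 4.

4


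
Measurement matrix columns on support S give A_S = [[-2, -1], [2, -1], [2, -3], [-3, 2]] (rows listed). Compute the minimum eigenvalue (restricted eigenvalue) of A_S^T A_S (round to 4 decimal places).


A_S^T A_S = [[21, -12], [-12, 15]].
trace = 36.
det = 171.
disc = trace^2 - 4*det = 1296 - 4*171 = 612.
sqrt(612) ≈ 24.738634.
lam_min = (36 - sqrt(612))/2 ≈ (36 - 24.738634)/2 = 5.630683 ≈ 5.6307.

5.6307


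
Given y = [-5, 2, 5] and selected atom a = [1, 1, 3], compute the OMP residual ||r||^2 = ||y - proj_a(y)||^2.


a^T a = 11.
a^T y = 12.
coeff = 12/11 = 12/11.
||r||^2 = 450/11.

450/11


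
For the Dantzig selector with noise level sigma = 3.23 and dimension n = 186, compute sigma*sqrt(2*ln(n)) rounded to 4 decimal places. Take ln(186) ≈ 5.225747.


ln(186) ≈ 5.225747.
2*ln(n) ≈ 10.451494.
sqrt(2*ln(n)) ≈ sqrt(10.451494) ≈ 3.232877.
threshold ≈ 3.23*3.232877 = 10.44219271 ≈ 10.4422.

10.4422


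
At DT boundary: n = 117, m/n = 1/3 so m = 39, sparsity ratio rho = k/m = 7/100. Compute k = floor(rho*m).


m = 1/3*117 = 39.
rho = 7/100.
rho*m = 7/100*39 = 2.73.
k = floor(2.73) = 2.

2


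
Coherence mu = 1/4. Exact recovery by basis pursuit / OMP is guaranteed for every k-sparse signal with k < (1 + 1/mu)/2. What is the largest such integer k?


1/mu = 4.
1 + 1/mu = 5.
(1 + 1/mu)/2 = 2.5 is not an integer, so k_max = floor(2.5) = 2.

2


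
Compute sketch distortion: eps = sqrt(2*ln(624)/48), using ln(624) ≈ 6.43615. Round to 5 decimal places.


ln(624) ≈ 6.43615.
2*ln(N)/m ≈ 2*6.43615/48 ≈ 0.26817292.
eps = sqrt(0.26817292) ≈ 0.5178541 ≈ 0.51785.

0.51785


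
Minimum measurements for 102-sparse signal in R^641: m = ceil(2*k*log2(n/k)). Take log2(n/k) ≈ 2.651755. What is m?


log2(n/k) = log2(641/102) ≈ 2.651755.
2*k*log2(n/k) ≈ 2*102*2.651755 = 540.95802.
m = ceil(540.95802) = 541.

541


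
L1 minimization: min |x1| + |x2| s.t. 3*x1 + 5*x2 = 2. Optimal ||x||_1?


Axis intercepts:
  x1 = 2/3, x2 = 0: L1 = 2/3
  x1 = 0, x2 = 2/5: L1 = 2/5
x* = (0, 2/5)
||x*||_1 = 2/5.

2/5


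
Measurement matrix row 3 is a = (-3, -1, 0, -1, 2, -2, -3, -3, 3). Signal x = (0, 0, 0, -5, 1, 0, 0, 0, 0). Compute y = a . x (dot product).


Non-zero terms: ['-1*-5', '2*1']
Products: [5, 2]
y = sum = 7.

7


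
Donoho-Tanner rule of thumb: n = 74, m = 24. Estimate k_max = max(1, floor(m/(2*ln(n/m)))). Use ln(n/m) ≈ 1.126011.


n/m = 74/24 = 37/12.
ln(n/m) ≈ 1.126011.
2*ln(n/m) ≈ 2.252022.
m/(2*ln(n/m)) ≈ 24/2.252022 ≈ 10.6571.
floor = 10.
k_max = max(1, 10) = 10.

10


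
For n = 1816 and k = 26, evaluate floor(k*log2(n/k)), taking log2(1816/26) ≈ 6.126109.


log2(n/k) = log2(1816/26) ≈ 6.126109.
k*log2(n/k) ≈ 26*6.126109 = 159.278834.
floor(159.278834) = 159.

159


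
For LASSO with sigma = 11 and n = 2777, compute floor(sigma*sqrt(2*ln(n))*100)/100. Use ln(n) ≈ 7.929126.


ln(2777) ≈ 7.929126.
2*ln(n) ≈ 15.858252.
sqrt(2*ln(n)) ≈ sqrt(15.858252) ≈ 3.982242.
lambda ≈ 11*3.982242 = 43.804662.
floor(lambda*100)/100 = 43.80.

43.80


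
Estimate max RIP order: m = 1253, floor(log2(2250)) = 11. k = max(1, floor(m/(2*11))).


floor(log2(2250)) = 11.
2*11 = 22.
m/(2*floor(log2(n))) = 1253/22 ≈ 56.9545.
floor = 56.
k = max(1, 56) = 56.

56


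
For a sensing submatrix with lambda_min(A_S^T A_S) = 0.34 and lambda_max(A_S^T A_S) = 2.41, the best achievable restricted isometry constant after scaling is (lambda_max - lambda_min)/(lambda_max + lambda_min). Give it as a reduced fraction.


lambda_max - lambda_min = 2.41 - 0.34 = 2.07.
lambda_max + lambda_min = 2.41 + 0.34 = 2.75.
delta = 2.07/2.75 = 207/275.

207/275


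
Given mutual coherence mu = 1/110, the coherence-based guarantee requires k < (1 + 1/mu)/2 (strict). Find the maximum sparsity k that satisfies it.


1/mu = 110.
1 + 1/mu = 111.
(1 + 1/mu)/2 = 55.5 is not an integer, so k_max = floor(55.5) = 55.

55


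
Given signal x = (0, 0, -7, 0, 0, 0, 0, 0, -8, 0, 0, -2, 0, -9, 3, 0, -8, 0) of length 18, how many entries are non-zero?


Non-zero positions: [2, 8, 11, 13, 14, 16].
Sparsity = 6.

6


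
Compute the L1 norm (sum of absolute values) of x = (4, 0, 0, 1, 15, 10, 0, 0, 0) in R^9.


Non-zero entries: [(0, 4), (3, 1), (4, 15), (5, 10)]
Absolute values: [4, 1, 15, 10]
||x||_1 = sum = 30.

30


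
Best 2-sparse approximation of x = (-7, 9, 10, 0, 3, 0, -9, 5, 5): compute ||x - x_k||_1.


Sorted |x_i| descending: [10, 9, 9, 7, 5, 5, 3, 0, 0]
Keep top 2: [10, 9]
Tail entries: [9, 7, 5, 5, 3, 0, 0]
L1 error = sum of tail = 29.

29


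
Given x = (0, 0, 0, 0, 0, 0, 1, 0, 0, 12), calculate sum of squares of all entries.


Non-zero entries: [(6, 1), (9, 12)]
Squares: [1, 144]
||x||_2^2 = sum = 145.

145


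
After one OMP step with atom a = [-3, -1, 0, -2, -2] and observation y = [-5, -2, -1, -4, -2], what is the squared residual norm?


a^T a = 18.
a^T y = 29.
coeff = 29/18 = 29/18.
||r||^2 = 59/18.

59/18


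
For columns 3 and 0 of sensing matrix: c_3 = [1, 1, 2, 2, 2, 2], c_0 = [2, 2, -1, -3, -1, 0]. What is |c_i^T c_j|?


Inner product: 1*2 + 1*2 + 2*-1 + 2*-3 + 2*-1 + 2*0
Products: [2, 2, -2, -6, -2, 0]
Sum = -6.
|dot| = 6.

6


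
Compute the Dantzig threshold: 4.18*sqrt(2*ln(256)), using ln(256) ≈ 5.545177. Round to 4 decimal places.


ln(256) ≈ 5.545177.
2*ln(n) ≈ 11.090354.
sqrt(2*ln(n)) ≈ sqrt(11.090354) ≈ 3.330218.
threshold ≈ 4.18*3.330218 = 13.92031124 ≈ 13.9203.

13.9203


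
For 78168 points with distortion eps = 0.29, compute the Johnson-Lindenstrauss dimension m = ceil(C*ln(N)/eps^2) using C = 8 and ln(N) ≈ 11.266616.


ln(78168) ≈ 11.266616.
eps^2 = 0.29^2 = 0.0841.
C*ln(N)/eps^2 ≈ 8*11.266616/0.0841 ≈ 1071.7352.
m = ceil(1071.7352) = 1072.

1072


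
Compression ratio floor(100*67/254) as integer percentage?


100*m/n = 100*67/254 ≈ 26.378.
floor = 26.

26


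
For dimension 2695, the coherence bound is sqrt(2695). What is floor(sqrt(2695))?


51^2 = 2601 <= 2695 < 2704 = 52^2, so 51 <= sqrt(2695) < 52.
floor(sqrt(2695)) = 51.

51


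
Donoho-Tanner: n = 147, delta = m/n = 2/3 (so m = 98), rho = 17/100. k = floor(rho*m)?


m = 2/3*147 = 98.
rho = 17/100.
rho*m = 17/100*98 = 16.66.
k = floor(16.66) = 16.

16


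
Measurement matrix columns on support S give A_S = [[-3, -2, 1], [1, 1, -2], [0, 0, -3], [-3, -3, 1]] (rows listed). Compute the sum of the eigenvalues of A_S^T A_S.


Sum of eigenvalues of A_S^T A_S = trace(A_S^T A_S) = sum of squared column norms of A_S.
A_S^T A_S diagonal: [19, 14, 15].
trace = 19 + 14 + 15 = 48.

48


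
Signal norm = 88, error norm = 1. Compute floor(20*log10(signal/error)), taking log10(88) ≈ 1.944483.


||x||/||e|| = 88/1 = 88.
log10(88) ≈ 1.944483.
20*log10(||x||/||e||) ≈ 20*1.944483 = 38.88966.
floor(38.88966) = 38.

38


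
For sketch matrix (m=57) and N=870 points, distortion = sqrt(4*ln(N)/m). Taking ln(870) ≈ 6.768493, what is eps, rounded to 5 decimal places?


ln(870) ≈ 6.768493.
4*ln(N)/m ≈ 4*6.768493/57 ≈ 0.47498196.
eps = sqrt(0.47498196) ≈ 0.6891893 ≈ 0.68919.

0.68919


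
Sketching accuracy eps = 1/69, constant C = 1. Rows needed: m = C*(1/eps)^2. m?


1/eps = 69.
(1/eps)^2 = 4761.
m = 1*4761 = 4761.

4761


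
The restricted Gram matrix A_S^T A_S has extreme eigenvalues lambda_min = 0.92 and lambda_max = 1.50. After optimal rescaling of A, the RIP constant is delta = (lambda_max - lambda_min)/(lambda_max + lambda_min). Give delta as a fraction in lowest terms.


lambda_max - lambda_min = 1.50 - 0.92 = 0.58.
lambda_max + lambda_min = 1.50 + 0.92 = 2.42.
delta = 0.58/2.42 = 58/242 = 29/121.

29/121


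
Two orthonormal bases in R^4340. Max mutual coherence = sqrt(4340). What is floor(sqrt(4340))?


65^2 = 4225 <= 4340 < 4356 = 66^2, so 65 <= sqrt(4340) < 66.
floor(sqrt(4340)) = 65.

65


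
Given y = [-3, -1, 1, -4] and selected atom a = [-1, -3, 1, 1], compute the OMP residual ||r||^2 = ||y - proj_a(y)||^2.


a^T a = 12.
a^T y = 3.
coeff = 3/12 = 1/4.
||r||^2 = 105/4.

105/4


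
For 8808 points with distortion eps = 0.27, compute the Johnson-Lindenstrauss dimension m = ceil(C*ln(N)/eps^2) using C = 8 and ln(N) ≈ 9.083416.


ln(8808) ≈ 9.083416.
eps^2 = 0.27^2 = 0.0729.
C*ln(N)/eps^2 ≈ 8*9.083416/0.0729 ≈ 996.8083.
m = ceil(996.8083) = 997.

997


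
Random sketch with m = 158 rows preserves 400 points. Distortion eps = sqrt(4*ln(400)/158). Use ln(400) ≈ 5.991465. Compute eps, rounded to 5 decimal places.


ln(400) ≈ 5.991465.
4*ln(N)/m ≈ 4*5.991465/158 ≈ 0.15168266.
eps = sqrt(0.15168266) ≈ 0.3894646 ≈ 0.38946.

0.38946


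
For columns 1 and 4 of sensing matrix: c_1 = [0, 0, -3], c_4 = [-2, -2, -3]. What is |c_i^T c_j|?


Inner product: 0*-2 + 0*-2 + -3*-3
Products: [0, 0, 9]
Sum = 9.
|dot| = 9.

9


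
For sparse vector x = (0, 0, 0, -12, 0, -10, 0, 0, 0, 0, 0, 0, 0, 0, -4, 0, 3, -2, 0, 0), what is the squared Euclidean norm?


Non-zero entries: [(3, -12), (5, -10), (14, -4), (16, 3), (17, -2)]
Squares: [144, 100, 16, 9, 4]
||x||_2^2 = sum = 273.

273


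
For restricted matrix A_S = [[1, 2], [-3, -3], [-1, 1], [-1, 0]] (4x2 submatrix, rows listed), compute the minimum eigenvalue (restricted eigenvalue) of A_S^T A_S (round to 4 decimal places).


A_S^T A_S = [[12, 10], [10, 14]].
trace = 26.
det = 68.
disc = trace^2 - 4*det = 676 - 4*68 = 404.
sqrt(404) ≈ 20.099751.
lam_min = (26 - sqrt(404))/2 ≈ (26 - 20.099751)/2 = 2.9501245 ≈ 2.9501.

2.9501


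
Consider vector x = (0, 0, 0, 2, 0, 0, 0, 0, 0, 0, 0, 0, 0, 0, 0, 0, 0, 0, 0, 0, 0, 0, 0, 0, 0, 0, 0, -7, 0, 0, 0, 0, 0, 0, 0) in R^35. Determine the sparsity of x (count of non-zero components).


Non-zero positions: [3, 27].
Sparsity = 2.

2


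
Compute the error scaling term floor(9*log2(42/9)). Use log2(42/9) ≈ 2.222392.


log2(n/k) = log2(42/9) ≈ 2.222392.
k*log2(n/k) ≈ 9*2.222392 = 20.001528.
floor(20.001528) = 20.

20


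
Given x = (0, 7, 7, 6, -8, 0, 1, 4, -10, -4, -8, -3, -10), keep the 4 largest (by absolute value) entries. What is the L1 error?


Sorted |x_i| descending: [10, 10, 8, 8, 7, 7, 6, 4, 4, 3, 1, 0, 0]
Keep top 4: [10, 10, 8, 8]
Tail entries: [7, 7, 6, 4, 4, 3, 1, 0, 0]
L1 error = sum of tail = 32.

32


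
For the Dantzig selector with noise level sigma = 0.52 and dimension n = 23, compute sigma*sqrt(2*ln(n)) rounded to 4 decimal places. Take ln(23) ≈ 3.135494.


ln(23) ≈ 3.135494.
2*ln(n) ≈ 6.270988.
sqrt(2*ln(n)) ≈ sqrt(6.270988) ≈ 2.504194.
threshold ≈ 0.52*2.504194 = 1.30218088 ≈ 1.3022.

1.3022


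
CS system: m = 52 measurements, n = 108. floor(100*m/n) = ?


100*m/n = 100*52/108 ≈ 48.1481.
floor = 48.

48


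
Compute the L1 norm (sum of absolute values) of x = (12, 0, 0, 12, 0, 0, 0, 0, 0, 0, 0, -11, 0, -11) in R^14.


Non-zero entries: [(0, 12), (3, 12), (11, -11), (13, -11)]
Absolute values: [12, 12, 11, 11]
||x||_1 = sum = 46.

46


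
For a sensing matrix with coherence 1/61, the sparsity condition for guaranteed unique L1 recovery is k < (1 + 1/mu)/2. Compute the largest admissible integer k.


1/mu = 61.
1 + 1/mu = 62.
(1 + 1/mu)/2 = 31 is an integer and the inequality is strict, so k_max = 31 - 1 = 30.

30


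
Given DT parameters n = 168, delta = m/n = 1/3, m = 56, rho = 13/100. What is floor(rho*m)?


m = 1/3*168 = 56.
rho = 13/100.
rho*m = 13/100*56 = 7.28.
k = floor(7.28) = 7.

7


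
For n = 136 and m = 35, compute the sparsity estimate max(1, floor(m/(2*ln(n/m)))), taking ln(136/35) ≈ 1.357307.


n/m = 136/35.
ln(n/m) ≈ 1.357307.
2*ln(n/m) ≈ 2.714614.
m/(2*ln(n/m)) ≈ 35/2.714614 ≈ 12.8932.
floor = 12.
k_max = max(1, 12) = 12.

12


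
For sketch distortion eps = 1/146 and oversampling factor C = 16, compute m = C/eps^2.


1/eps = 146.
(1/eps)^2 = 21316.
m = 16*21316 = 341056.

341056


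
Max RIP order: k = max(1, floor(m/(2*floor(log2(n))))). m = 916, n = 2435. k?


floor(log2(2435)) = 11.
2*11 = 22.
m/(2*floor(log2(n))) = 916/22 ≈ 41.6364.
floor = 41.
k = max(1, 41) = 41.

41


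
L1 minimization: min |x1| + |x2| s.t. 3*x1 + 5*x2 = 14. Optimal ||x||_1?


Axis intercepts:
  x1 = 14/3, x2 = 0: L1 = 14/3
  x1 = 0, x2 = 14/5: L1 = 14/5
x* = (0, 14/5)
||x*||_1 = 14/5.

14/5


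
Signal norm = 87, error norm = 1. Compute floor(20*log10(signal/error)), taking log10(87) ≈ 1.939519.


||x||/||e|| = 87/1 = 87.
log10(87) ≈ 1.939519.
20*log10(||x||/||e||) ≈ 20*1.939519 = 38.79038.
floor(38.79038) = 38.

38


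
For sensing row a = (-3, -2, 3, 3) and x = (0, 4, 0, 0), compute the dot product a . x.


Non-zero terms: ['-2*4']
Products: [-8]
y = sum = -8.

-8


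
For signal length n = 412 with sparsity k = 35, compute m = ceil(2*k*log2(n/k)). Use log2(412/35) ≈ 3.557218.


log2(n/k) = log2(412/35) ≈ 3.557218.
2*k*log2(n/k) ≈ 2*35*3.557218 = 249.00526.
m = ceil(249.00526) = 250.

250


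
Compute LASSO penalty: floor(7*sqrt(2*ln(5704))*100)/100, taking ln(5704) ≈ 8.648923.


ln(5704) ≈ 8.648923.
2*ln(n) ≈ 17.297846.
sqrt(2*ln(n)) ≈ sqrt(17.297846) ≈ 4.159068.
lambda ≈ 7*4.159068 = 29.113476.
floor(lambda*100)/100 = 29.11.

29.11


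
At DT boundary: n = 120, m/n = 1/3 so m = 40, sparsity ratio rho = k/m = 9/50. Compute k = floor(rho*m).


m = 1/3*120 = 40.
rho = 9/50.
rho*m = 9/50*40 = 7.2.
k = floor(7.2) = 7.

7


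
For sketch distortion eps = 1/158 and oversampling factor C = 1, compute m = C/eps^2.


1/eps = 158.
(1/eps)^2 = 24964.
m = 1*24964 = 24964.

24964


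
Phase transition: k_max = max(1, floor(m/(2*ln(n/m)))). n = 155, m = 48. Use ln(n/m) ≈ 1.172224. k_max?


n/m = 155/48.
ln(n/m) ≈ 1.172224.
2*ln(n/m) ≈ 2.344448.
m/(2*ln(n/m)) ≈ 48/2.344448 ≈ 20.4739.
floor = 20.
k_max = max(1, 20) = 20.

20


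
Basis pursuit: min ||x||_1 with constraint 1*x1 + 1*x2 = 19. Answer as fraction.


Axis intercepts:
  x1 = 19, x2 = 0: L1 = 19
  x1 = 0, x2 = 19: L1 = 19
x* = (19, 0)
||x*||_1 = 19.

19


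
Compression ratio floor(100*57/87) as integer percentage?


100*m/n = 100*57/87 ≈ 65.5172.
floor = 65.

65


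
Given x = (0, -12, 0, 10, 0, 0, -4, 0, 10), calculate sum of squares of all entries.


Non-zero entries: [(1, -12), (3, 10), (6, -4), (8, 10)]
Squares: [144, 100, 16, 100]
||x||_2^2 = sum = 360.

360


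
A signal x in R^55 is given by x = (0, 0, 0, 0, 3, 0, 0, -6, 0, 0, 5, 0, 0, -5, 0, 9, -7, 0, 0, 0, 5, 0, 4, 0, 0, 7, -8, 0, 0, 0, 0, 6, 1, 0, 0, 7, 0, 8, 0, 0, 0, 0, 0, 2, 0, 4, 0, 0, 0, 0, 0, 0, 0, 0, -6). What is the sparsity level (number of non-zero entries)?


Non-zero positions: [4, 7, 10, 13, 15, 16, 20, 22, 25, 26, 31, 32, 35, 37, 43, 45, 54].
Sparsity = 17.

17


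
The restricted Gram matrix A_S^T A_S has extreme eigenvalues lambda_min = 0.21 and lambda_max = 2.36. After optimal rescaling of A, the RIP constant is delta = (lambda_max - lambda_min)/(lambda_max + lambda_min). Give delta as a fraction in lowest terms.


lambda_max - lambda_min = 2.36 - 0.21 = 2.15.
lambda_max + lambda_min = 2.36 + 0.21 = 2.57.
delta = 2.15/2.57 = 215/257.

215/257


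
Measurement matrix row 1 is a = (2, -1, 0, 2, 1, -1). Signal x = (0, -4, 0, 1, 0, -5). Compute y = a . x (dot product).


Non-zero terms: ['-1*-4', '2*1', '-1*-5']
Products: [4, 2, 5]
y = sum = 11.

11


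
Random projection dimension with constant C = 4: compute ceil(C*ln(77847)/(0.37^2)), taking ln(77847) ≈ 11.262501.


ln(77847) ≈ 11.262501.
eps^2 = 0.37^2 = 0.1369.
C*ln(N)/eps^2 ≈ 4*11.262501/0.1369 ≈ 329.0723.
m = ceil(329.0723) = 330.

330


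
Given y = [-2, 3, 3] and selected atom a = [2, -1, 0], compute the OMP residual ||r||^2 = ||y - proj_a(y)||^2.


a^T a = 5.
a^T y = -7.
coeff = -7/5 = -7/5.
||r||^2 = 61/5.

61/5


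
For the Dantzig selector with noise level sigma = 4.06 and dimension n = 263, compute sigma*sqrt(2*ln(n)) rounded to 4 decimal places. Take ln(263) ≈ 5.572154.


ln(263) ≈ 5.572154.
2*ln(n) ≈ 11.144308.
sqrt(2*ln(n)) ≈ sqrt(11.144308) ≈ 3.338309.
threshold ≈ 4.06*3.338309 = 13.55353454 ≈ 13.5535.

13.5535


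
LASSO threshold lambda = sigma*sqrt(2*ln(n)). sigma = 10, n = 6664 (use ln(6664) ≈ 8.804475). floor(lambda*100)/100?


ln(6664) ≈ 8.804475.
2*ln(n) ≈ 17.60895.
sqrt(2*ln(n)) ≈ sqrt(17.60895) ≈ 4.196302.
lambda ≈ 10*4.196302 = 41.96302.
floor(lambda*100)/100 = 41.96.

41.96


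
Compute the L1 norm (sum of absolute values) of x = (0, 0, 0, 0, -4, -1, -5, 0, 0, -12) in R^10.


Non-zero entries: [(4, -4), (5, -1), (6, -5), (9, -12)]
Absolute values: [4, 1, 5, 12]
||x||_1 = sum = 22.

22


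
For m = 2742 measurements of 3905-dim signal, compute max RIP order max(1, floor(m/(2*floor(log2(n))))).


floor(log2(3905)) = 11.
2*11 = 22.
m/(2*floor(log2(n))) = 2742/22 ≈ 124.6364.
floor = 124.
k = max(1, 124) = 124.

124


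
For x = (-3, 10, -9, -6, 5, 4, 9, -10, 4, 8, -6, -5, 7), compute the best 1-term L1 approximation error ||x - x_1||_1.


Sorted |x_i| descending: [10, 10, 9, 9, 8, 7, 6, 6, 5, 5, 4, 4, 3]
Keep top 1: [10]
Tail entries: [10, 9, 9, 8, 7, 6, 6, 5, 5, 4, 4, 3]
L1 error = sum of tail = 76.

76


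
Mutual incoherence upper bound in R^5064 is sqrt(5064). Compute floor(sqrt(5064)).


71^2 = 5041 <= 5064 < 5184 = 72^2, so 71 <= sqrt(5064) < 72.
floor(sqrt(5064)) = 71.

71


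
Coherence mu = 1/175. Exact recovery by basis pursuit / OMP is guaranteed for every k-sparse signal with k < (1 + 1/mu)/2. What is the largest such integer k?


1/mu = 175.
1 + 1/mu = 176.
(1 + 1/mu)/2 = 88 is an integer and the inequality is strict, so k_max = 88 - 1 = 87.

87


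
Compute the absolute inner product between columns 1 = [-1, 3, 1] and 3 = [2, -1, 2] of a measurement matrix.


Inner product: -1*2 + 3*-1 + 1*2
Products: [-2, -3, 2]
Sum = -3.
|dot| = 3.

3


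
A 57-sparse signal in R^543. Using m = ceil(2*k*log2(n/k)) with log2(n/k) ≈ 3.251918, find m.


log2(n/k) = log2(543/57) ≈ 3.251918.
2*k*log2(n/k) ≈ 2*57*3.251918 = 370.718652.
m = ceil(370.718652) = 371.

371


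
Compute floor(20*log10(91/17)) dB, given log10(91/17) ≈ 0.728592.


||x||/||e|| = 91/17.
log10(91/17) ≈ 0.728592.
20*log10(||x||/||e||) ≈ 20*0.728592 = 14.57184.
floor(14.57184) = 14.

14


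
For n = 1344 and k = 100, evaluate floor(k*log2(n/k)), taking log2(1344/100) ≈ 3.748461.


log2(n/k) = log2(1344/100) ≈ 3.748461.
k*log2(n/k) ≈ 100*3.748461 = 374.8461.
floor(374.8461) = 374.

374


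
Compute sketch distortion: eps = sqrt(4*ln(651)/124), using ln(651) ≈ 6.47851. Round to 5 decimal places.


ln(651) ≈ 6.47851.
4*ln(N)/m ≈ 4*6.47851/124 ≈ 0.20898419.
eps = sqrt(0.20898419) ≈ 0.4571479 ≈ 0.45715.

0.45715


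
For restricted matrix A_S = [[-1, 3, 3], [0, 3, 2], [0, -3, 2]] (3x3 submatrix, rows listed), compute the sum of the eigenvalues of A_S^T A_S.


Sum of eigenvalues of A_S^T A_S = trace(A_S^T A_S) = sum of squared column norms of A_S.
A_S^T A_S diagonal: [1, 27, 17].
trace = 1 + 27 + 17 = 45.

45


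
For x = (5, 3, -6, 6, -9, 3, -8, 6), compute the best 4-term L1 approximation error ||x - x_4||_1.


Sorted |x_i| descending: [9, 8, 6, 6, 6, 5, 3, 3]
Keep top 4: [9, 8, 6, 6]
Tail entries: [6, 5, 3, 3]
L1 error = sum of tail = 17.

17


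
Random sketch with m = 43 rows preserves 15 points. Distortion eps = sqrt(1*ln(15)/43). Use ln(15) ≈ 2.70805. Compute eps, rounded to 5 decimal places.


ln(15) ≈ 2.70805.
1*ln(N)/m ≈ 1*2.70805/43 ≈ 0.06297791.
eps = sqrt(0.06297791) ≈ 0.250954 ≈ 0.25095.

0.25095


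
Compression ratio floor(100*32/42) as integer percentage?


100*m/n = 100*32/42 ≈ 76.1905.
floor = 76.

76


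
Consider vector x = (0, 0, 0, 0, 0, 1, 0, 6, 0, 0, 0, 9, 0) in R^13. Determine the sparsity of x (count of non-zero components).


Non-zero positions: [5, 7, 11].
Sparsity = 3.

3


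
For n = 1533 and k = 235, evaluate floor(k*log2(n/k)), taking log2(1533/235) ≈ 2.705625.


log2(n/k) = log2(1533/235) ≈ 2.705625.
k*log2(n/k) ≈ 235*2.705625 = 635.821875.
floor(635.821875) = 635.

635


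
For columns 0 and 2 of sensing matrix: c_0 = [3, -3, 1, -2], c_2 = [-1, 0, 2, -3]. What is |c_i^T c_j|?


Inner product: 3*-1 + -3*0 + 1*2 + -2*-3
Products: [-3, 0, 2, 6]
Sum = 5.
|dot| = 5.

5


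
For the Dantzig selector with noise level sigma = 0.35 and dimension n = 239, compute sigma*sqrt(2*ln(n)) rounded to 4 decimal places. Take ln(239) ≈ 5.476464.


ln(239) ≈ 5.476464.
2*ln(n) ≈ 10.952928.
sqrt(2*ln(n)) ≈ sqrt(10.952928) ≈ 3.309521.
threshold ≈ 0.35*3.309521 = 1.15833235 ≈ 1.1583.

1.1583


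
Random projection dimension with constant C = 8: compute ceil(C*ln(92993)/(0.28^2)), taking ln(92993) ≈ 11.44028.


ln(92993) ≈ 11.44028.
eps^2 = 0.28^2 = 0.0784.
C*ln(N)/eps^2 ≈ 8*11.44028/0.0784 ≈ 1167.3755.
m = ceil(1167.3755) = 1168.

1168


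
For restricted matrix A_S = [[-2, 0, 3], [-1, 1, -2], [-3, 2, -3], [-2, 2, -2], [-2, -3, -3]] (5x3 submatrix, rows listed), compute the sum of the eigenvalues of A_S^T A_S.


Sum of eigenvalues of A_S^T A_S = trace(A_S^T A_S) = sum of squared column norms of A_S.
A_S^T A_S diagonal: [22, 18, 35].
trace = 22 + 18 + 35 = 75.

75


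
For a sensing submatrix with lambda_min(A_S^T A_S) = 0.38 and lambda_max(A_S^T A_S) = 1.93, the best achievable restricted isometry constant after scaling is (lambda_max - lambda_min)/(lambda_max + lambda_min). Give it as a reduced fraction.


lambda_max - lambda_min = 1.93 - 0.38 = 1.55.
lambda_max + lambda_min = 1.93 + 0.38 = 2.31.
delta = 1.55/2.31 = 155/231.

155/231


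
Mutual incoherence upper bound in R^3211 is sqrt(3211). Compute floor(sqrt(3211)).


56^2 = 3136 <= 3211 < 3249 = 57^2, so 56 <= sqrt(3211) < 57.
floor(sqrt(3211)) = 56.

56


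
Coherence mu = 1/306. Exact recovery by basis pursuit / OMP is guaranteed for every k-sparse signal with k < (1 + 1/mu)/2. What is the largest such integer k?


1/mu = 306.
1 + 1/mu = 307.
(1 + 1/mu)/2 = 153.5 is not an integer, so k_max = floor(153.5) = 153.

153


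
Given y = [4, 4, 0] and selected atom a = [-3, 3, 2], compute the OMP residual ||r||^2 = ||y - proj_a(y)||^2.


a^T a = 22.
a^T y = 0.
coeff = 0/22 = 0.
||r||^2 = 32.

32


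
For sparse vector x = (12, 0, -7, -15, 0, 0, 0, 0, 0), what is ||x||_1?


Non-zero entries: [(0, 12), (2, -7), (3, -15)]
Absolute values: [12, 7, 15]
||x||_1 = sum = 34.

34


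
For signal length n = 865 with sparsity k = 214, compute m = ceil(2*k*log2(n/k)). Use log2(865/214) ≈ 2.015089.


log2(n/k) = log2(865/214) ≈ 2.015089.
2*k*log2(n/k) ≈ 2*214*2.015089 = 862.458092.
m = ceil(862.458092) = 863.

863
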